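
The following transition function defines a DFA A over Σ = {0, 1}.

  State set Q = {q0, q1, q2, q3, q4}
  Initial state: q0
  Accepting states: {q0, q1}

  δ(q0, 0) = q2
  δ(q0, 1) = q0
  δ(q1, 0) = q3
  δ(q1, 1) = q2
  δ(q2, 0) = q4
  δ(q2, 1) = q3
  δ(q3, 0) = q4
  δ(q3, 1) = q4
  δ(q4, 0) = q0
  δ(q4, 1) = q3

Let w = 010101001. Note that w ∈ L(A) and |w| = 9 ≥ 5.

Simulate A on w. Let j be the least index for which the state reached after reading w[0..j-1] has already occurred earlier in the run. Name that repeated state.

q3

Run of A on w = 0 1 0 1 0 1 0 0 1:
  step 0: q0  (start)
  step 1: q2  (read 0: q0→q2)
  step 2: q3  (read 1: q2→q3)
  step 3: q4  (read 0: q3→q4)
  step 4: q3  (read 1: q4→q3)   ← first repeat (q3 seen earlier)
  step 5: q4  (read 0: q3→q4)
  step 6: q3  (read 1: q4→q3)
  step 7: q4  (read 0: q3→q4)
  step 8: q0  (read 0: q4→q0)
  step 9: q0  (read 1: q0→q0)

The earliest repeat is at step j = 4: A is in q3, which it already visited at step i = 2.
Since A has 5 states, any run of length ≥ 5 visits 5+1 states, so by pigeonhole some state repeats within the first 5 steps — that repeat gives the pumpable loop.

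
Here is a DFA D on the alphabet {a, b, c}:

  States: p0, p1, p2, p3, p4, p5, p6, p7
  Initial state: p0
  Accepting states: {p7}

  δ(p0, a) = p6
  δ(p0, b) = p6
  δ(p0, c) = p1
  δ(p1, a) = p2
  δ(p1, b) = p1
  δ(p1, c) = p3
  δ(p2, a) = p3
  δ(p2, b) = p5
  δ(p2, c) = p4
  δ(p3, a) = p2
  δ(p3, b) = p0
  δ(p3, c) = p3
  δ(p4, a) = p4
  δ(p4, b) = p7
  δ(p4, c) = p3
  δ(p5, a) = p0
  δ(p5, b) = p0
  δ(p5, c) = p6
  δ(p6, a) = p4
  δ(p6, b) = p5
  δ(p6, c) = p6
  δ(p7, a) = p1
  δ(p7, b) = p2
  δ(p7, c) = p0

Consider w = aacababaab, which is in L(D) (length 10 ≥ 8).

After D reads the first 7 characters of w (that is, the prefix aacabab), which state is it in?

p6

Run of D on the first 7 characters of w = a a c a b a b:
  step 0: p0  (start)
  step 1: p6  (read a: p0→p6)
  step 2: p4  (read a: p6→p4)
  step 3: p3  (read c: p4→p3)
  step 4: p2  (read a: p3→p2)
  step 5: p5  (read b: p2→p5)
  step 6: p0  (read a: p5→p0)
  step 7: p6  (read b: p0→p6)

After reading 7 characters, D is in state p6.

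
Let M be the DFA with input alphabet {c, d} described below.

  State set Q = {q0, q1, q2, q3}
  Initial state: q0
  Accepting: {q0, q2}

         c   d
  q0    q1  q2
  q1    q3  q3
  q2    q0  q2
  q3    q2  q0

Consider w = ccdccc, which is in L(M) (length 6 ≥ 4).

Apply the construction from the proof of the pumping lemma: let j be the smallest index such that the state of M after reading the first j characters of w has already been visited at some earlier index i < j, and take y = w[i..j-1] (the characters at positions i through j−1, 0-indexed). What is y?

ccd

State sequence: q0 -c-> q1 -c-> q3 -d-> q0 -c-> q1 -c-> q3 -c-> q2
First repeat at step 3: q0 was already visited.

So i = 0, j = 3, giving x = w[0:0] = ε, y = w[0:3] = ccd, z = w[3:6] = ccc.
Check: |xy| = 3 ≤ 4 and |y| = 3 ≥ 1. Reading y takes M from q0 back to q0, so every xyⁱz is accepted.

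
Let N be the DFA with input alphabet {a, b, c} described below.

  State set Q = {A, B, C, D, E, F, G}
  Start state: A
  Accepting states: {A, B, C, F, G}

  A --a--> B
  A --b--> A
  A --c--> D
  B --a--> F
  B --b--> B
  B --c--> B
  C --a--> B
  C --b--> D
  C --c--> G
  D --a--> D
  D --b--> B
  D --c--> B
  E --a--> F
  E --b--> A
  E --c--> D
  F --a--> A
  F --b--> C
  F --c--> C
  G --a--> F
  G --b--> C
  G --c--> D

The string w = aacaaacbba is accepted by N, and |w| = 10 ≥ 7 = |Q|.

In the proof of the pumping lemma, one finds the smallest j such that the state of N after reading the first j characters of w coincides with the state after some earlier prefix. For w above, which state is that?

State sequence: A -a-> B -a-> F -c-> C -a-> B -a-> F -a-> A -c-> D -b-> B -b-> B -a-> F
First repeat at step 4: B was already visited.

The earliest repeat is at step j = 4: N is in B, which it already visited at step i = 1.
With |Q| = 7, pigeonhole forces a state repeat no later than step 7; the substring read between the first and second visits to that state can be pumped.

B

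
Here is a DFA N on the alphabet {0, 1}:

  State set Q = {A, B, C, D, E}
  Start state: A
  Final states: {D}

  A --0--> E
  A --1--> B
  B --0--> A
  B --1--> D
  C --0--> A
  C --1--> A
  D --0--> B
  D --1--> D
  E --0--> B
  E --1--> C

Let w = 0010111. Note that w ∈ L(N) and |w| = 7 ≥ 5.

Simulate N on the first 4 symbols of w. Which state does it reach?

B

Run of N on the first 4 characters of w = 0 0 1 0:
  step 0: A  (start)
  step 1: E  (read 0: A→E)
  step 2: B  (read 0: E→B)
  step 3: D  (read 1: B→D)
  step 4: B  (read 0: D→B)

After reading 4 characters, N is in state B.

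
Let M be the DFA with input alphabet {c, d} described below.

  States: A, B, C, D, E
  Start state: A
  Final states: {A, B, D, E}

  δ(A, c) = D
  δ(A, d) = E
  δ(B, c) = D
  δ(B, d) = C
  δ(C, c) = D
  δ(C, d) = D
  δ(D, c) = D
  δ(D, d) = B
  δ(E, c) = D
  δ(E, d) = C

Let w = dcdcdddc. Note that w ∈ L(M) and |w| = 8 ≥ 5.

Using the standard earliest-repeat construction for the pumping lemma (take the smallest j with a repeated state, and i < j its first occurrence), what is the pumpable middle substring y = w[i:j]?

dc

State sequence: A -d-> E -c-> D -d-> B -c-> D -d-> B -d-> C -d-> D -c-> D
First repeat at step 4: D was already visited.

So i = 2, j = 4, giving x = w[0:2] = dc, y = w[2:4] = dc, z = w[4:8] = dddc.
Check: |xy| = 4 ≤ 5 and |y| = 2 ≥ 1. Reading y takes M from D back to D, so every xyⁱz is accepted.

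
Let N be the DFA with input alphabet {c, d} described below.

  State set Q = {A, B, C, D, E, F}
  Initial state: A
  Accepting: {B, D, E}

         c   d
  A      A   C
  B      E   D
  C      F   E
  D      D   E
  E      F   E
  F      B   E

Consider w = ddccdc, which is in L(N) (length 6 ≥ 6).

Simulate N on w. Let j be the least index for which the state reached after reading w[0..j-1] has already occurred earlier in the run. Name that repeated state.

Run of N on w = d d c c d c:
  step 0: A  (start)
  step 1: C  (read d: A→C)
  step 2: E  (read d: C→E)
  step 3: F  (read c: E→F)
  step 4: B  (read c: F→B)
  step 5: D  (read d: B→D)
  step 6: D  (read c: D→D)   ← first repeat (D seen earlier)

The earliest repeat is at step j = 6: N is in D, which it already visited at step i = 5.
Pumping length from the standard proof: p = 6 (the number of states). The repeated state found above gives |xy| = j ≤ 6 and |y| = j − i ≥ 1.

D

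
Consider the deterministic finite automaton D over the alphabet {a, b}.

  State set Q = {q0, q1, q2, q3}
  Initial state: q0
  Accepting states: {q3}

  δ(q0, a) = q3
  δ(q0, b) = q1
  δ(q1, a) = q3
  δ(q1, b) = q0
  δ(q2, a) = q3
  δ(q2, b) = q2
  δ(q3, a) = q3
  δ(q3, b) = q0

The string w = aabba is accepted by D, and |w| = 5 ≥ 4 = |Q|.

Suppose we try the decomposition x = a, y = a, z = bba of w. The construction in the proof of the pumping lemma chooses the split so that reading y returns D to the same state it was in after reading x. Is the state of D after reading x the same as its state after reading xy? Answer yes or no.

State sequence: q0 -a-> q3 -a-> q3

After x (step 1): q3. After xy (step 2): q3.
They match, so y = a drives D around a cycle from q3 back to itself; pumping y any number of times keeps D in q3 before reading z, and xyⁱz ∈ L(D) for every i ≥ 0.

yes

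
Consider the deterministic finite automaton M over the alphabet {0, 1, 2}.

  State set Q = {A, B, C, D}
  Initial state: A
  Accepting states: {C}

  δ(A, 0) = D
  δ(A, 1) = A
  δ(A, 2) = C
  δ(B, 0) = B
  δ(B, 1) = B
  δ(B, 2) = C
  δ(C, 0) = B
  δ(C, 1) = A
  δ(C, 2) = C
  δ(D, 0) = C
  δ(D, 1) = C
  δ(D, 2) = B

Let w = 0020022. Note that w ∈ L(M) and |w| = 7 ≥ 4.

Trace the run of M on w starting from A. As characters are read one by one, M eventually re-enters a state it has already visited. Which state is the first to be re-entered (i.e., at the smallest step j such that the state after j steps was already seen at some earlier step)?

C

State sequence: A -0-> D -0-> C -2-> C -0-> B -0-> B -2-> C -2-> C
First repeat at step 3: C was already visited.

The earliest repeat is at step j = 3: M is in C, which it already visited at step i = 2.
With |Q| = 4, pigeonhole forces a state repeat no later than step 4; the substring read between the first and second visits to that state can be pumped.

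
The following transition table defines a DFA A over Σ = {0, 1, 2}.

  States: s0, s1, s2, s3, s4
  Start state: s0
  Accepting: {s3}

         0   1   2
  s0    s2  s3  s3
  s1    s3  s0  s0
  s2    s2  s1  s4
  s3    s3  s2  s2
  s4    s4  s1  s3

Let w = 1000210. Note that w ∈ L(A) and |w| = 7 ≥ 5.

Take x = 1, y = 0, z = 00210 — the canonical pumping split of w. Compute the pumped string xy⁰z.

100210

xy⁰z = xz = 1·00210 = 100210.
Reading y = 0 takes A from s3 back to s3, so after x the machine is still in s3, and z then leads to the accepting state s3. Hence 100210 ∈ L(A).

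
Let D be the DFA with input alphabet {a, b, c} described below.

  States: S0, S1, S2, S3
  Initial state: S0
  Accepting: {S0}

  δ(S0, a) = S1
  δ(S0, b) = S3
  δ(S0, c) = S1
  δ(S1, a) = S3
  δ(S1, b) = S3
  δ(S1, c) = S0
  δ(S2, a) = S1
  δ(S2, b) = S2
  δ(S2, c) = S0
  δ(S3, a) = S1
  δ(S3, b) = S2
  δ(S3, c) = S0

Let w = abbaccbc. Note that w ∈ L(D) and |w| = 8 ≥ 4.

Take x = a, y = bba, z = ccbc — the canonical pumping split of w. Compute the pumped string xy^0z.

xy⁰z = xz = a·ccbc = accbc.
Reading y = bba takes D from S1 back to S1, so after x the machine is still in S1, and z then leads to the accepting state S0. Hence accbc ∈ L(D).

accbc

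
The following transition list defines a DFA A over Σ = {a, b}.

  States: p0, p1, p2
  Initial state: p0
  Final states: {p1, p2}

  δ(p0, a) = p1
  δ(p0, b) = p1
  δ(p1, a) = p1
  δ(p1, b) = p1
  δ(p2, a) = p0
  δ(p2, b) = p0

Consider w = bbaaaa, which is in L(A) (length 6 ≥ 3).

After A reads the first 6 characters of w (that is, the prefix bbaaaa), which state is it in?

Run of A on the first 6 characters of w = b b a a a a:
  step 0: p0  (start)
  step 1: p1  (read b: p0→p1)
  step 2: p1  (read b: p1→p1)
  step 3: p1  (read a: p1→p1)
  step 4: p1  (read a: p1→p1)
  step 5: p1  (read a: p1→p1)
  step 6: p1  (read a: p1→p1)

After reading 6 characters, A is in state p1.
(This kind of state-tracing is the core of the pumping-lemma construction: with 3 states, pigeonhole forces a repeat within the first 3 steps.)

p1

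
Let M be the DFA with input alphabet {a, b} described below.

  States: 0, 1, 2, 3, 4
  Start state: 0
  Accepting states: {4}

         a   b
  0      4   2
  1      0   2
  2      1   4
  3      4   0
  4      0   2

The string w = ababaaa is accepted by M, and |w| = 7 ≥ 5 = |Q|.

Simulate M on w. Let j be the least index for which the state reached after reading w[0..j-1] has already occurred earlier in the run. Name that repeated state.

2

Run of M on w = a b a b a a a:
  step 0: 0  (start)
  step 1: 4  (read a: 0→4)
  step 2: 2  (read b: 4→2)
  step 3: 1  (read a: 2→1)
  step 4: 2  (read b: 1→2)   ← first repeat (2 seen earlier)
  step 5: 1  (read a: 2→1)
  step 6: 0  (read a: 1→0)
  step 7: 4  (read a: 0→4)

The earliest repeat is at step j = 4: M is in 2, which it already visited at step i = 2.
The DFA has 5 states, so the proof of the pumping lemma guarantees a repeated state among the first 5+1 visited; the segment between the two visits is the pumpable y.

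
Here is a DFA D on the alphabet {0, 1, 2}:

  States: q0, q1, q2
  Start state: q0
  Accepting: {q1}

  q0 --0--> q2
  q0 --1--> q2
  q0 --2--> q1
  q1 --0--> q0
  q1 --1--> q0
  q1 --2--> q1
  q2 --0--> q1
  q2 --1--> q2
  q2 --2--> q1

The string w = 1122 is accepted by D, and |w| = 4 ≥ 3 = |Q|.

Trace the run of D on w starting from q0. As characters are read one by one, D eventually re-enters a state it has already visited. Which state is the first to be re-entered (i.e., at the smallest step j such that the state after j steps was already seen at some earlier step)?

State sequence: q0 -1-> q2 -1-> q2 -2-> q1 -2-> q1
First repeat at step 2: q2 was already visited.

The earliest repeat is at step j = 2: D is in q2, which it already visited at step i = 1.
With |Q| = 3, pigeonhole forces a state repeat no later than step 3; the substring read between the first and second visits to that state can be pumped.

q2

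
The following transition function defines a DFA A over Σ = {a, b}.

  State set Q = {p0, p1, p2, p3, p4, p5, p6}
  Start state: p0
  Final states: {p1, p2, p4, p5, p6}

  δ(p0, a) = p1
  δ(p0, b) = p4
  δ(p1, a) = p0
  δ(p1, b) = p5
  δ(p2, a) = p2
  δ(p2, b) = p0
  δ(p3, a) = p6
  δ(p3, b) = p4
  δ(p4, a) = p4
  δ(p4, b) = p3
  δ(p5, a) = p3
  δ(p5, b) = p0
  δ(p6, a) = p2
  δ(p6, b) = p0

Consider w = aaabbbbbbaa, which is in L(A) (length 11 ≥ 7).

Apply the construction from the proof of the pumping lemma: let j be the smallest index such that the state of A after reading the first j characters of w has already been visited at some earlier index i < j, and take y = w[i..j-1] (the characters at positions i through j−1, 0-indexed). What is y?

aa

State sequence: p0 -a-> p1 -a-> p0 -a-> p1 -b-> p5 -b-> p0 -b-> p4 -b-> p3 -b-> p4 -b-> p3 -a-> p6 -a-> p2
First repeat at step 2: p0 was already visited.

So i = 0, j = 2, giving x = w[0:0] = ε, y = w[0:2] = aa, z = w[2:11] = abbbbbbaa.
Check: |xy| = 2 ≤ 7 and |y| = 2 ≥ 1. Reading y takes A from p0 back to p0, so every xyⁱz is accepted.
With |Q| = 7, pigeonhole forces a state repeat no later than step 7; the substring read between the first and second visits to that state can be pumped.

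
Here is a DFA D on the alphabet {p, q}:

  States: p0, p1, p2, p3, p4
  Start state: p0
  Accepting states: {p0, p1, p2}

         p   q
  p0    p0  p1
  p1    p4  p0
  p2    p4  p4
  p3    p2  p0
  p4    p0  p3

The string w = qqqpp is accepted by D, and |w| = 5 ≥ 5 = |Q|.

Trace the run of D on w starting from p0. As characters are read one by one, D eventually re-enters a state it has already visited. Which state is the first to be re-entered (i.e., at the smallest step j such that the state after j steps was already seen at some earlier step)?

p0

State sequence: p0 -q-> p1 -q-> p0 -q-> p1 -p-> p4 -p-> p0
First repeat at step 2: p0 was already visited.

The earliest repeat is at step j = 2: D is in p0, which it already visited at step i = 0.
Pumping length from the standard proof: p = 5 (the number of states). The repeated state found above gives |xy| = j ≤ 5 and |y| = j − i ≥ 1.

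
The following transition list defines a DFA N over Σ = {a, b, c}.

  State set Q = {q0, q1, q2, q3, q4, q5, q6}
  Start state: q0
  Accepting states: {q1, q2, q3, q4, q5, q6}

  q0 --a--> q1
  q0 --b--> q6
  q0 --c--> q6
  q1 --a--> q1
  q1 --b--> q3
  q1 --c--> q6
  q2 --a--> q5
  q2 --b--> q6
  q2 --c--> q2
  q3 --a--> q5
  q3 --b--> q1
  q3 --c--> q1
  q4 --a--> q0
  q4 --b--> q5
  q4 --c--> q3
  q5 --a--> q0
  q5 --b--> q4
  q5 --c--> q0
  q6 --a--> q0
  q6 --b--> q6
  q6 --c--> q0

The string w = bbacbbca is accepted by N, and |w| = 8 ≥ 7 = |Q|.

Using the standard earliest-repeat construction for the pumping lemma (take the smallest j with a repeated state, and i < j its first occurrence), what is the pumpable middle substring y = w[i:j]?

b

State sequence: q0 -b-> q6 -b-> q6 -a-> q0 -c-> q6 -b-> q6 -b-> q6 -c-> q0 -a-> q1
First repeat at step 2: q6 was already visited.

So i = 1, j = 2, giving x = w[0:1] = b, y = w[1:2] = b, z = w[2:8] = acbbca.
Check: |xy| = 2 ≤ 7 and |y| = 1 ≥ 1. Reading y takes N from q6 back to q6, so every xyⁱz is accepted.
With |Q| = 7, pigeonhole forces a state repeat no later than step 7; the substring read between the first and second visits to that state can be pumped.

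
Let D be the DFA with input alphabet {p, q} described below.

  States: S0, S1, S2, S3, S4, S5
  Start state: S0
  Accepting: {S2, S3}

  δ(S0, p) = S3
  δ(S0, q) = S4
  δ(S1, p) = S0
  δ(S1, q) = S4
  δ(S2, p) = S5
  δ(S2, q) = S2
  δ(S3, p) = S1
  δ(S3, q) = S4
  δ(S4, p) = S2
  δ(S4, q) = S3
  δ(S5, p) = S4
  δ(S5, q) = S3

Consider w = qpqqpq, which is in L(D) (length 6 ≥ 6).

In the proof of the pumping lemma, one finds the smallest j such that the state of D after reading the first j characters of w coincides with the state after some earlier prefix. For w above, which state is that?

State sequence: S0 -q-> S4 -p-> S2 -q-> S2 -q-> S2 -p-> S5 -q-> S3
First repeat at step 3: S2 was already visited.

The earliest repeat is at step j = 3: D is in S2, which it already visited at step i = 2.
Since D has 6 states, any run of length ≥ 6 visits 6+1 states, so by pigeonhole some state repeats within the first 6 steps — that repeat gives the pumpable loop.

S2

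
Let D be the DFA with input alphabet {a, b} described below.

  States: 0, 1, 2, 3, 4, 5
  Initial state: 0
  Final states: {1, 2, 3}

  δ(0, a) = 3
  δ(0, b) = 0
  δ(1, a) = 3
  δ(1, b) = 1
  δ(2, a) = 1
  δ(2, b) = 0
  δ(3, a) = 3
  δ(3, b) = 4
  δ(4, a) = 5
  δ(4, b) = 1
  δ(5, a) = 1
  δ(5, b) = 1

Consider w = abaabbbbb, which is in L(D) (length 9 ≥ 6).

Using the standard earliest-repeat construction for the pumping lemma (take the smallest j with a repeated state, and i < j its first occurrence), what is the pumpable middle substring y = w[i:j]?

b

State sequence: 0 -a-> 3 -b-> 4 -a-> 5 -a-> 1 -b-> 1 -b-> 1 -b-> 1 -b-> 1 -b-> 1
First repeat at step 5: 1 was already visited.

So i = 4, j = 5, giving x = w[0:4] = abaa, y = w[4:5] = b, z = w[5:9] = bbbb.
Check: |xy| = 5 ≤ 6 and |y| = 1 ≥ 1. Reading y takes D from 1 back to 1, so every xyⁱz is accepted.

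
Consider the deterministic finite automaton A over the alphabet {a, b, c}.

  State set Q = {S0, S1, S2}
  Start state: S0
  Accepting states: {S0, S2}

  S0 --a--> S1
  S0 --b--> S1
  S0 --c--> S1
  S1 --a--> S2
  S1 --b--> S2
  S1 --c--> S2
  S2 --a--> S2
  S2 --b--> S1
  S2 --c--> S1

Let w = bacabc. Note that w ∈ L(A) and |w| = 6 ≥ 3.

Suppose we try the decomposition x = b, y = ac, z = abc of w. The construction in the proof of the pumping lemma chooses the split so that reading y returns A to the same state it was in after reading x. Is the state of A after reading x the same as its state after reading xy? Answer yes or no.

Run of A on the first 3 characters of w = b a c:
  step 0: S0  (start)
  step 1: S1  (read b: S0→S1)
  step 2: S2  (read a: S1→S2)
  step 3: S1  (read c: S2→S1)

After x (step 1): S1. After xy (step 3): S1.
They match, so y = ac drives A around a cycle from S1 back to itself; pumping y any number of times keeps A in S1 before reading z, and xyⁱz ∈ L(A) for every i ≥ 0.

yes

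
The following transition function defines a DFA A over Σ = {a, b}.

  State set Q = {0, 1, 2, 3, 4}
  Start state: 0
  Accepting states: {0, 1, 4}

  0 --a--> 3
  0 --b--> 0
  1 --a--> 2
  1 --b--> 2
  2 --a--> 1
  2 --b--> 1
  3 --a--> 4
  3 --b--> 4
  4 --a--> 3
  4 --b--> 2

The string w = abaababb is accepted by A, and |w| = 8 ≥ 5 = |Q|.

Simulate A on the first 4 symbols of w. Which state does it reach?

4

Run of A on the first 4 characters of w = a b a a:
  step 0: 0  (start)
  step 1: 3  (read a: 0→3)
  step 2: 4  (read b: 3→4)
  step 3: 3  (read a: 4→3)
  step 4: 4  (read a: 3→4)

After reading 4 characters, A is in state 4.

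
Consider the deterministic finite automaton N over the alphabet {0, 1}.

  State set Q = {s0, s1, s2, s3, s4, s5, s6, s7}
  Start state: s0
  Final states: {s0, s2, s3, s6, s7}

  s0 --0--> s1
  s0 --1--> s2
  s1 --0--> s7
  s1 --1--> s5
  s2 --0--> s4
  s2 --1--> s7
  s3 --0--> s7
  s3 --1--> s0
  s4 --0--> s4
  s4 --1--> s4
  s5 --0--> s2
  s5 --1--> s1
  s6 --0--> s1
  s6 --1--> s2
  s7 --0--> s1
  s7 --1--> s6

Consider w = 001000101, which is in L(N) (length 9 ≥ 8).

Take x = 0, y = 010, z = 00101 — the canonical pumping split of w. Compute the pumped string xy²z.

001001000101

xy^2z = 0·010·010·00101 = 001001000101.
Reading y = 010 takes N from s1 back to s1, so after x·y·y the machine is still in s1, and z then leads to the accepting state s7. Hence 001001000101 ∈ L(N).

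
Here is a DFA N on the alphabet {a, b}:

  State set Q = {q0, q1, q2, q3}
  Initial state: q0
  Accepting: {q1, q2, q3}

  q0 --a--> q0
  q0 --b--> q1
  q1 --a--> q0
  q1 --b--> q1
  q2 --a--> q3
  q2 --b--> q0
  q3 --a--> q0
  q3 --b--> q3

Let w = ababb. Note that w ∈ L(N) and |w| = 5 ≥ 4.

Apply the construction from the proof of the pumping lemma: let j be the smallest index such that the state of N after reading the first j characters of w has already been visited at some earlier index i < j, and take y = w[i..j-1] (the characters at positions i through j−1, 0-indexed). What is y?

Run of N on w = a b a b b:
  step 0: q0  (start)
  step 1: q0  (read a: q0→q0)   ← first repeat (q0 seen earlier)
  step 2: q1  (read b: q0→q1)
  step 3: q0  (read a: q1→q0)
  step 4: q1  (read b: q0→q1)
  step 5: q1  (read b: q1→q1)

So i = 0, j = 1, giving x = w[0:0] = ε, y = w[0:1] = a, z = w[1:5] = babb.
Check: |xy| = 1 ≤ 4 and |y| = 1 ≥ 1. Reading y takes N from q0 back to q0, so every xyⁱz is accepted.

a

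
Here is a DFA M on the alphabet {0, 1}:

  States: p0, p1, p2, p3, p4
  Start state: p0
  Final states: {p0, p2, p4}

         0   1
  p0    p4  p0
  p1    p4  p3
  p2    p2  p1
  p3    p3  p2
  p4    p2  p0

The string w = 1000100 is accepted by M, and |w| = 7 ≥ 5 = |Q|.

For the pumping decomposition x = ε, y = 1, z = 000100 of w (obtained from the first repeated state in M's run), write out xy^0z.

xy⁰z = xz = ε·000100 = 000100.
Reading y = 1 takes M from p0 back to p0, so after x the machine is still in p0, and z then leads to the accepting state p2. Hence 000100 ∈ L(M).

000100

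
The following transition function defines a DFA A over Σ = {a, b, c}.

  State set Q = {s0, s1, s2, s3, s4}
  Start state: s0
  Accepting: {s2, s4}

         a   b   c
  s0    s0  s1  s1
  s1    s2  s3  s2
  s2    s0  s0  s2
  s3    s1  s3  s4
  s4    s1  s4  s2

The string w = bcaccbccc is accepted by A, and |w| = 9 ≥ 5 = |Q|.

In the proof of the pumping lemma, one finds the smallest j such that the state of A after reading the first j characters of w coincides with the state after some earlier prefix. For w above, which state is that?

s0

Run of A on w = b c a c c b c c c:
  step 0: s0  (start)
  step 1: s1  (read b: s0→s1)
  step 2: s2  (read c: s1→s2)
  step 3: s0  (read a: s2→s0)   ← first repeat (s0 seen earlier)
  step 4: s1  (read c: s0→s1)
  step 5: s2  (read c: s1→s2)
  step 6: s0  (read b: s2→s0)
  step 7: s1  (read c: s0→s1)
  step 8: s2  (read c: s1→s2)
  step 9: s2  (read c: s2→s2)

The earliest repeat is at step j = 3: A is in s0, which it already visited at step i = 0.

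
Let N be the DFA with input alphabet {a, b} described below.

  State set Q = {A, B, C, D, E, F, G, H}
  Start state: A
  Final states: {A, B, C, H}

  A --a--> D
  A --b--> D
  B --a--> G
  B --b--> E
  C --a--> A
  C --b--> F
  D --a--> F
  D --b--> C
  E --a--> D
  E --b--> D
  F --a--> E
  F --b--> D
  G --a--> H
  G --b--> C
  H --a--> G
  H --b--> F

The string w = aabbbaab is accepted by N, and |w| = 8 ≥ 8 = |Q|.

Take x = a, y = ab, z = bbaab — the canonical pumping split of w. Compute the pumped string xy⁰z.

xy⁰z = xz = a·bbaab = abbaab.
Reading y = ab takes N from D back to D, so after x the machine is still in D, and z then leads to the accepting state C. Hence abbaab ∈ L(N).

abbaab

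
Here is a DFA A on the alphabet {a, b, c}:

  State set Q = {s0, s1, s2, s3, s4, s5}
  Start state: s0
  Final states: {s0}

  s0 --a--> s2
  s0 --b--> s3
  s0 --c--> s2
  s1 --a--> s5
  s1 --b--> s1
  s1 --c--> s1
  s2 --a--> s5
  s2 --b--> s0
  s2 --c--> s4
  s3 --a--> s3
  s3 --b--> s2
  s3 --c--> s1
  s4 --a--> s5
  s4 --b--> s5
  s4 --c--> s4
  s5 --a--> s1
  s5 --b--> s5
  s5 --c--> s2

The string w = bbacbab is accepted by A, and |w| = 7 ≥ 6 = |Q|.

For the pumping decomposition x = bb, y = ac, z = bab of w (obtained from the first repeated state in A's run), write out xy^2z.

xy^2z = bb·ac·ac·bab = bbacacbab.
Reading y = ac takes A from s2 back to s2, so after x·y·y the machine is still in s2, and z then leads to the accepting state s0. Hence bbacacbab ∈ L(A).

bbacacbab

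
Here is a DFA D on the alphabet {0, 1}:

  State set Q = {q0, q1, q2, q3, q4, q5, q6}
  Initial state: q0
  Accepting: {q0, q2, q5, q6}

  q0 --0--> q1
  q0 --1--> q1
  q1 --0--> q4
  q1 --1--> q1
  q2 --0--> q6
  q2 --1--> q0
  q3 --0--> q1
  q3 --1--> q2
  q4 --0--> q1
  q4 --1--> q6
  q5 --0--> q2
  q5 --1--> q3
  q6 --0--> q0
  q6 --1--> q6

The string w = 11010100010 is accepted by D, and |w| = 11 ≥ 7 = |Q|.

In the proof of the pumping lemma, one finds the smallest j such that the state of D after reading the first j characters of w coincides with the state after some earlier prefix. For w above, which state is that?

Run of D on w = 1 1 0 1 0 1 0 0 0 1 0:
  step 0: q0  (start)
  step 1: q1  (read 1: q0→q1)
  step 2: q1  (read 1: q1→q1)   ← first repeat (q1 seen earlier)
  step 3: q4  (read 0: q1→q4)
  step 4: q6  (read 1: q4→q6)
  step 5: q0  (read 0: q6→q0)
  step 6: q1  (read 1: q0→q1)
  step 7: q4  (read 0: q1→q4)
  step 8: q1  (read 0: q4→q1)
  step 9: q4  (read 0: q1→q4)
  step 10: q6  (read 1: q4→q6)
  step 11: q0  (read 0: q6→q0)

The earliest repeat is at step j = 2: D is in q1, which it already visited at step i = 1.
The DFA has 7 states, so the proof of the pumping lemma guarantees a repeated state among the first 7+1 visited; the segment between the two visits is the pumpable y.

q1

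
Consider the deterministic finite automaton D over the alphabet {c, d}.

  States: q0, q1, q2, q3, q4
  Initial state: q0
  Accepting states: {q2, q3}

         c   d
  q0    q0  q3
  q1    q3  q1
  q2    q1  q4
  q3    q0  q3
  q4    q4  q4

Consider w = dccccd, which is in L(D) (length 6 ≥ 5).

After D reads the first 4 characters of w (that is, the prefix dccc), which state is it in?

State sequence: q0 -d-> q3 -c-> q0 -c-> q0 -c-> q0

After reading 4 characters, D is in state q0.
(This kind of state-tracing is the core of the pumping-lemma construction: with 5 states, pigeonhole forces a repeat within the first 5 steps.)

q0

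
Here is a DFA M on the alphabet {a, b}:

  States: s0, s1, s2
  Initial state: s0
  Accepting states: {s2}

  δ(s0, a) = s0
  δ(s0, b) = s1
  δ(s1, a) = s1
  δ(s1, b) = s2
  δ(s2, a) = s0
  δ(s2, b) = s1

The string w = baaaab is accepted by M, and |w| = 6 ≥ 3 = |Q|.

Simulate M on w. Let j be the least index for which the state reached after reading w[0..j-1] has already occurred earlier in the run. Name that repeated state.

s1

State sequence: s0 -b-> s1 -a-> s1 -a-> s1 -a-> s1 -a-> s1 -b-> s2
First repeat at step 2: s1 was already visited.

The earliest repeat is at step j = 2: M is in s1, which it already visited at step i = 1.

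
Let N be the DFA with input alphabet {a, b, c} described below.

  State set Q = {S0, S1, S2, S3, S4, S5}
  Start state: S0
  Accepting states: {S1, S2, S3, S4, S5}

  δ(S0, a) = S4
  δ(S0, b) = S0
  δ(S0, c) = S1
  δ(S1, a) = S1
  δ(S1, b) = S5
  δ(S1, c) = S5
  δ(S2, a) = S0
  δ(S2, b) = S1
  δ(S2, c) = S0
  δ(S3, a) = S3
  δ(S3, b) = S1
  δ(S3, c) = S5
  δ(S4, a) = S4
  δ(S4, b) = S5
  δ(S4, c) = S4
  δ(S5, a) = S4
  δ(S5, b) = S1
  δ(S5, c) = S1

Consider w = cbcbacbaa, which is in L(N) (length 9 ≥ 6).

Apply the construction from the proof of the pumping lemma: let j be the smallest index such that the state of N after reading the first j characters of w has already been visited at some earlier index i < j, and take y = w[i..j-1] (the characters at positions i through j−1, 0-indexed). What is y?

Run of N on w = c b c b a c b a a:
  step 0: S0  (start)
  step 1: S1  (read c: S0→S1)
  step 2: S5  (read b: S1→S5)
  step 3: S1  (read c: S5→S1)   ← first repeat (S1 seen earlier)
  step 4: S5  (read b: S1→S5)
  step 5: S4  (read a: S5→S4)
  step 6: S4  (read c: S4→S4)
  step 7: S5  (read b: S4→S5)
  step 8: S4  (read a: S5→S4)
  step 9: S4  (read a: S4→S4)

So i = 1, j = 3, giving x = w[0:1] = c, y = w[1:3] = bc, z = w[3:9] = bacbaa.
Check: |xy| = 3 ≤ 6 and |y| = 2 ≥ 1. Reading y takes N from S1 back to S1, so every xyⁱz is accepted.
With |Q| = 6, pigeonhole forces a state repeat no later than step 6; the substring read between the first and second visits to that state can be pumped.

bc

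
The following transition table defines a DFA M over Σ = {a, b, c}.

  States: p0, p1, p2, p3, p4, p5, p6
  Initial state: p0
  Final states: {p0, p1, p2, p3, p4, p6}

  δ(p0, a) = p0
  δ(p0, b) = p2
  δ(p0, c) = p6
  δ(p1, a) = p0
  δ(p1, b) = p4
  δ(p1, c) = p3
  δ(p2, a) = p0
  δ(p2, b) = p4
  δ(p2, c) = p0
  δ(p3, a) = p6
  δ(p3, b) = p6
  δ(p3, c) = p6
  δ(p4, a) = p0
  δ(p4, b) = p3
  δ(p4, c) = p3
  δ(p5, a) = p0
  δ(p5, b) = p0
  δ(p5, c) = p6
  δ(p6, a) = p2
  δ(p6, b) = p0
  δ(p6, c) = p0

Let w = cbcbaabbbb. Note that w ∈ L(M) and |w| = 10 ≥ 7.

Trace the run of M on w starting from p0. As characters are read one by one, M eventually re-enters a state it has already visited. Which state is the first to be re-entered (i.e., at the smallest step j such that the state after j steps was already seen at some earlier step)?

p0

State sequence: p0 -c-> p6 -b-> p0 -c-> p6 -b-> p0 -a-> p0 -a-> p0 -b-> p2 -b-> p4 -b-> p3 -b-> p6
First repeat at step 2: p0 was already visited.

The earliest repeat is at step j = 2: M is in p0, which it already visited at step i = 0.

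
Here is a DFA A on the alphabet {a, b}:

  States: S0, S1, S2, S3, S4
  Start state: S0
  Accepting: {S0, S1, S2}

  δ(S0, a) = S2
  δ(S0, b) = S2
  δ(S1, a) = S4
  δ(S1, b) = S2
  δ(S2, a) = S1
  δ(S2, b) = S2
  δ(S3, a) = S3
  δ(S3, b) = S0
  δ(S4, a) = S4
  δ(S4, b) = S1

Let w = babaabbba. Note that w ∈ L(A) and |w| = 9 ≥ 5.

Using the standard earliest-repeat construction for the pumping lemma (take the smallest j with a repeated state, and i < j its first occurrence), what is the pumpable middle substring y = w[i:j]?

ab

Run of A on w = b a b a a b b b a:
  step 0: S0  (start)
  step 1: S2  (read b: S0→S2)
  step 2: S1  (read a: S2→S1)
  step 3: S2  (read b: S1→S2)   ← first repeat (S2 seen earlier)
  step 4: S1  (read a: S2→S1)
  step 5: S4  (read a: S1→S4)
  step 6: S1  (read b: S4→S1)
  step 7: S2  (read b: S1→S2)
  step 8: S2  (read b: S2→S2)
  step 9: S1  (read a: S2→S1)

So i = 1, j = 3, giving x = w[0:1] = b, y = w[1:3] = ab, z = w[3:9] = aabbba.
Check: |xy| = 3 ≤ 5 and |y| = 2 ≥ 1. Reading y takes A from S2 back to S2, so every xyⁱz is accepted.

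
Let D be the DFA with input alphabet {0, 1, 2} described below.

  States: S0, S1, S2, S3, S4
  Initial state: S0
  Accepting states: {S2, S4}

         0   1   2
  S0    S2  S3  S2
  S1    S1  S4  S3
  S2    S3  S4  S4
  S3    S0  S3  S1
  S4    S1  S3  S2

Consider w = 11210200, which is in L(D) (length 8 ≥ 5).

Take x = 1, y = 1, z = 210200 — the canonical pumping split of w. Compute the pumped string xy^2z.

xy^2z = 1·1·1·210200 = 111210200.
Reading y = 1 takes D from S3 back to S3, so after x·y·y the machine is still in S3, and z then leads to the accepting state S2. Hence 111210200 ∈ L(D).

111210200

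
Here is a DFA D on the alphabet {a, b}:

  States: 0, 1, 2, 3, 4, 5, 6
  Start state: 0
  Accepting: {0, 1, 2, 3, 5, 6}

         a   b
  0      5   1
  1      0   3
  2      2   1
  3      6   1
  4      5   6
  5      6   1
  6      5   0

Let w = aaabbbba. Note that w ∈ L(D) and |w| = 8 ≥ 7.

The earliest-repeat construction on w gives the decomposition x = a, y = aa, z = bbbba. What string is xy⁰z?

abbbba

xy⁰z = xz = a·bbbba = abbbba.
Reading y = aa takes D from 5 back to 5, so after x the machine is still in 5, and z then leads to the accepting state 6. Hence abbbba ∈ L(D).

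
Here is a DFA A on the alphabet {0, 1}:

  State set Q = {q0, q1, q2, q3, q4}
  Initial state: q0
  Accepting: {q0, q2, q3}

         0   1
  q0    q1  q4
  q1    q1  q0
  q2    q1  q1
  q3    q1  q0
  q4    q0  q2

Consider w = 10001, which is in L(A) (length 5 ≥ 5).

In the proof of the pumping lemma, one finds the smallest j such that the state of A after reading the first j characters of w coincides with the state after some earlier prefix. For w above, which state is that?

q0

State sequence: q0 -1-> q4 -0-> q0 -0-> q1 -0-> q1 -1-> q0
First repeat at step 2: q0 was already visited.

The earliest repeat is at step j = 2: A is in q0, which it already visited at step i = 0.
Pumping length from the standard proof: p = 5 (the number of states). The repeated state found above gives |xy| = j ≤ 5 and |y| = j − i ≥ 1.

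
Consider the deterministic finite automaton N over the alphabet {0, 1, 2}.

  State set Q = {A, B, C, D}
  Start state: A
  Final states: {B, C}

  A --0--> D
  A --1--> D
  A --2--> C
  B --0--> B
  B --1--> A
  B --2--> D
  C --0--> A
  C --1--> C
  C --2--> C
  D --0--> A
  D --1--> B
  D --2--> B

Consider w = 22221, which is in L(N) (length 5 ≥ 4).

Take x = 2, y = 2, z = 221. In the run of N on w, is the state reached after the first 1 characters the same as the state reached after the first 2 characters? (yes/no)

State sequence: A -2-> C -2-> C

After x (step 1): C. After xy (step 2): C.
They match, so y = 2 drives N around a cycle from C back to itself; pumping y any number of times keeps N in C before reading z, and xyⁱz ∈ L(N) for every i ≥ 0.

yes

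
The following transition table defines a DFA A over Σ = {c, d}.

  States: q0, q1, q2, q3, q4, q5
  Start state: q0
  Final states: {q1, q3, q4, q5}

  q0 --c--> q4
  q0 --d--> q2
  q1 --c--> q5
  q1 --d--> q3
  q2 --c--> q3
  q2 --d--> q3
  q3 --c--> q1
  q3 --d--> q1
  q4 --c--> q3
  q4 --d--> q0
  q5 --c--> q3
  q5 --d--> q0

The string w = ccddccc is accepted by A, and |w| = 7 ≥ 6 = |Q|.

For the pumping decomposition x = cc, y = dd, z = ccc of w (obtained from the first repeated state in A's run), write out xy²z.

xy^2z = cc·dd·dd·ccc = ccddddccc.
Reading y = dd takes A from q3 back to q3, so after x·y·y the machine is still in q3, and z then leads to the accepting state q3. Hence ccddddccc ∈ L(A).

ccddddccc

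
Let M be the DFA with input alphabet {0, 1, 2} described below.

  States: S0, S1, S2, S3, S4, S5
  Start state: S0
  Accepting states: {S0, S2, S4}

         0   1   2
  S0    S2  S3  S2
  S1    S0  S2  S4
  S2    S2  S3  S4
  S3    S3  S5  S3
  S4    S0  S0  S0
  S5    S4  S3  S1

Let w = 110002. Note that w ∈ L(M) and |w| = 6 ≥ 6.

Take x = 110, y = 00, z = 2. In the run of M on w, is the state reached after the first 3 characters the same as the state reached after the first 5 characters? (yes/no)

Run of M on the first 5 characters of w = 1 1 0 0 0:
  step 0: S0  (start)
  step 1: S3  (read 1: S0→S3)
  step 2: S5  (read 1: S3→S5)
  step 3: S4  (read 0: S5→S4)
  step 4: S0  (read 0: S4→S0)
  step 5: S2  (read 0: S0→S2)

After x (step 3): S4. After xy (step 5): S2.
They differ (S4 ≠ S2), so y is not a cycle from the state after x; this split is not the one the pumping-lemma construction produces, and pumping y need not keep the string in L(M).

no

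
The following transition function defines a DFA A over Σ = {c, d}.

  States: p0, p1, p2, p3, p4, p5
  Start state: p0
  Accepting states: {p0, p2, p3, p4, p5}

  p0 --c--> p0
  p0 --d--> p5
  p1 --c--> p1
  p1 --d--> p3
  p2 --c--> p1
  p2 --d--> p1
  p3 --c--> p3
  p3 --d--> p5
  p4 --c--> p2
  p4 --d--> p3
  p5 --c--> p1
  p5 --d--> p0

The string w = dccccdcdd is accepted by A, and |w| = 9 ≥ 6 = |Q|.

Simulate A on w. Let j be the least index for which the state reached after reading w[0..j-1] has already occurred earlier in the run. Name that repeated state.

p1

State sequence: p0 -d-> p5 -c-> p1 -c-> p1 -c-> p1 -c-> p1 -d-> p3 -c-> p3 -d-> p5 -d-> p0
First repeat at step 3: p1 was already visited.

The earliest repeat is at step j = 3: A is in p1, which it already visited at step i = 2.
Pumping length from the standard proof: p = 6 (the number of states). The repeated state found above gives |xy| = j ≤ 6 and |y| = j − i ≥ 1.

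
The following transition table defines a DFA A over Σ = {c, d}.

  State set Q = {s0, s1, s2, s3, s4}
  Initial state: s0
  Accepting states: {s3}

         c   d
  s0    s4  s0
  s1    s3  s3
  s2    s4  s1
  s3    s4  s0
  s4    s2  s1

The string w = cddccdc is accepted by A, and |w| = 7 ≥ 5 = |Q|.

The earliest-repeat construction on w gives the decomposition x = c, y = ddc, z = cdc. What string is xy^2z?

cddcddccdc

xy^2z = c·ddc·ddc·cdc = cddcddccdc.
Reading y = ddc takes A from s4 back to s4, so after x·y·y the machine is still in s4, and z then leads to the accepting state s3. Hence cddcddccdc ∈ L(A).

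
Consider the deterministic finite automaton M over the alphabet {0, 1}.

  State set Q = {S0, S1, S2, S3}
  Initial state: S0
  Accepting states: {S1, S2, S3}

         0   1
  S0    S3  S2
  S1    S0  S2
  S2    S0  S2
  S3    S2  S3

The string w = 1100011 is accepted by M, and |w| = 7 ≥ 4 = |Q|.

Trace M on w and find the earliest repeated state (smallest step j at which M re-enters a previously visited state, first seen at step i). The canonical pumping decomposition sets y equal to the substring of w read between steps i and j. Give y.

1

Run of M on w = 1 1 0 0 0 1 1:
  step 0: S0  (start)
  step 1: S2  (read 1: S0→S2)
  step 2: S2  (read 1: S2→S2)   ← first repeat (S2 seen earlier)
  step 3: S0  (read 0: S2→S0)
  step 4: S3  (read 0: S0→S3)
  step 5: S2  (read 0: S3→S2)
  step 6: S2  (read 1: S2→S2)
  step 7: S2  (read 1: S2→S2)

So i = 1, j = 2, giving x = w[0:1] = 1, y = w[1:2] = 1, z = w[2:7] = 00011.
Check: |xy| = 2 ≤ 4 and |y| = 1 ≥ 1. Reading y takes M from S2 back to S2, so every xyⁱz is accepted.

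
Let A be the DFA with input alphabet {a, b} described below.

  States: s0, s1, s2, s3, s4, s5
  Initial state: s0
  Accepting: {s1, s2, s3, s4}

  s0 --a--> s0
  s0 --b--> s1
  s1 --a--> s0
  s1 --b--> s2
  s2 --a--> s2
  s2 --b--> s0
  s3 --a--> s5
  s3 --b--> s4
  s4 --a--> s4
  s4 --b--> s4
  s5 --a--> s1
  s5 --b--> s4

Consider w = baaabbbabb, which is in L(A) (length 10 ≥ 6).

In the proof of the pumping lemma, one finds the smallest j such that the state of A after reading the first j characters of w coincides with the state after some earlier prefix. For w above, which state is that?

s0

Run of A on w = b a a a b b b a b b:
  step 0: s0  (start)
  step 1: s1  (read b: s0→s1)
  step 2: s0  (read a: s1→s0)   ← first repeat (s0 seen earlier)
  step 3: s0  (read a: s0→s0)
  step 4: s0  (read a: s0→s0)
  step 5: s1  (read b: s0→s1)
  step 6: s2  (read b: s1→s2)
  step 7: s0  (read b: s2→s0)
  step 8: s0  (read a: s0→s0)
  step 9: s1  (read b: s0→s1)
  step 10: s2  (read b: s1→s2)

The earliest repeat is at step j = 2: A is in s0, which it already visited at step i = 0.
Since A has 6 states, any run of length ≥ 6 visits 6+1 states, so by pigeonhole some state repeats within the first 6 steps — that repeat gives the pumpable loop.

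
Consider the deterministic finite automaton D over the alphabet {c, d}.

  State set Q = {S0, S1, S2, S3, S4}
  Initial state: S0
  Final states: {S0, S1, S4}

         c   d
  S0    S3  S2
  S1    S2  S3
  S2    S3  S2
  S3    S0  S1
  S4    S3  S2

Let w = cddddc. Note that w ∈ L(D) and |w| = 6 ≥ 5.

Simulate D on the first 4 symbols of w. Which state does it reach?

State sequence: S0 -c-> S3 -d-> S1 -d-> S3 -d-> S1

After reading 4 characters, D is in state S1.

S1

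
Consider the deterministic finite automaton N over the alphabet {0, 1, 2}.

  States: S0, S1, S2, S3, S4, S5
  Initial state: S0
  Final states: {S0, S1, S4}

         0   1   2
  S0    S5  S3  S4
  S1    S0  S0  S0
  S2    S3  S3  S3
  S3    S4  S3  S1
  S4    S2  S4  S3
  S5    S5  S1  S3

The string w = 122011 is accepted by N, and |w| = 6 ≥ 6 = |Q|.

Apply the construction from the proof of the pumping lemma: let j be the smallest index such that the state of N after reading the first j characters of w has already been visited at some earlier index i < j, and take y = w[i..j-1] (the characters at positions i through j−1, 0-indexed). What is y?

State sequence: S0 -1-> S3 -2-> S1 -2-> S0 -0-> S5 -1-> S1 -1-> S0
First repeat at step 3: S0 was already visited.

So i = 0, j = 3, giving x = w[0:0] = ε, y = w[0:3] = 122, z = w[3:6] = 011.
Check: |xy| = 3 ≤ 6 and |y| = 3 ≥ 1. Reading y takes N from S0 back to S0, so every xyⁱz is accepted.
Pumping length from the standard proof: p = 6 (the number of states). The repeated state found above gives |xy| = j ≤ 6 and |y| = j − i ≥ 1.

122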